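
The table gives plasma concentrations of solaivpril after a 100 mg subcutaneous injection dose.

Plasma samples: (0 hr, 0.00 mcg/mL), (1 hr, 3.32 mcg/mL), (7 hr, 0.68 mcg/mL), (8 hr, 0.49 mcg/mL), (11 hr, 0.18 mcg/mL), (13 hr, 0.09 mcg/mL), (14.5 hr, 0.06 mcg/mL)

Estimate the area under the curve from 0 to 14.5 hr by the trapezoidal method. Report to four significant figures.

Trapezoidal AUC_0→14.5:
  [0→1]: (0.00+3.32)/2 × 1 = 1.66
  [1→7]: (3.32+0.68)/2 × 6 = 12.0
  [7→8]: (0.68+0.49)/2 × 1 = 0.585
  [8→11]: (0.49+0.18)/2 × 3 = 1.005
  [11→13]: (0.18+0.09)/2 × 2 = 0.27
  [13→14.5]: (0.09+0.06)/2 × 1.5 = 0.1125
  Sum = 15.6325 mcg/mL·hr

AUC = 15.63 mcg/mL·hr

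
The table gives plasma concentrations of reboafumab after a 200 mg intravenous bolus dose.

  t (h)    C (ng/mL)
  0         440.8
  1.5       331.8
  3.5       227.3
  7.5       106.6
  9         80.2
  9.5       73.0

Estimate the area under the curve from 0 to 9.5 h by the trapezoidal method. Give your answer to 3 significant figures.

Trapezoidal AUC_0→9.5:
  [0→1.5]: (440.8+331.8)/2 × 1.5 = 579.45
  [1.5→3.5]: (331.8+227.3)/2 × 2 = 559.1
  [3.5→7.5]: (227.3+106.6)/2 × 4 = 667.8
  [7.5→9]: (106.6+80.2)/2 × 1.5 = 140.1
  [9→9.5]: (80.2+73.0)/2 × 0.5 = 38.3
  Sum = 1984.75 ng/mL·h

AUC = 1980 ng/mL·h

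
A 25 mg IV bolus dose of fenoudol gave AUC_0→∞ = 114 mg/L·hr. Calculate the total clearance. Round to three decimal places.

CL = 0.219 L/hr

CL = Dose_iv / AUC_0→∞
   = 25 / 114 = 0.219298 L/hr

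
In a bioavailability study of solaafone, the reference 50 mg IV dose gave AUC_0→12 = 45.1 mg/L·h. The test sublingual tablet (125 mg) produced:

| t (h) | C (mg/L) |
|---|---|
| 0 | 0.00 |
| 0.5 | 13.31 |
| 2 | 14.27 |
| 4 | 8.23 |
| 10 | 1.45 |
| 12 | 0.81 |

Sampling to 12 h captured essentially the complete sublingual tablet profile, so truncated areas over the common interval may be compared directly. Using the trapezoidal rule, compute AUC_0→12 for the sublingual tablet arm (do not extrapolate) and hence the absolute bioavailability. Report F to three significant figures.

F = 0.690

Trapezoidal AUC_0→12 (sublingual tablet):
  [0→0.5]: (0.00+13.31)/2 × 0.5 = 3.3275
  [0.5→2]: (13.31+14.27)/2 × 1.5 = 20.685
  [2→4]: (14.27+8.23)/2 × 2 = 22.5
  [4→10]: (8.23+1.45)/2 × 6 = 29.04
  [10→12]: (1.45+0.81)/2 × 2 = 2.26
  Sum = 77.8125 mg/L·h
F = (AUC_ev/D_ev)/(AUC_iv/D_iv) = (77.8125/125)/(45.1/50) = 0.6225/0.902 = 0.6901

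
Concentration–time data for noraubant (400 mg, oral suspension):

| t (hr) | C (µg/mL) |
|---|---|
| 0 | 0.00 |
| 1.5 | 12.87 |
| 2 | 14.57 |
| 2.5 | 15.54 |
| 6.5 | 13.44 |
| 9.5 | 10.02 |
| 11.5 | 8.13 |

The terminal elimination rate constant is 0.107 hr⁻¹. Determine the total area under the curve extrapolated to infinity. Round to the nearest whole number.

AUC = 211 µg/mL·hr

Trapezoidal AUC_0→11.5:
  [0→1.5]: (0.00+12.87)/2 × 1.5 = 9.6525
  [1.5→2]: (12.87+14.57)/2 × 0.5 = 6.86
  [2→2.5]: (14.57+15.54)/2 × 0.5 = 7.5275
  [2.5→6.5]: (15.54+13.44)/2 × 4 = 57.96
  [6.5→9.5]: (13.44+10.02)/2 × 3 = 35.19
  [9.5→11.5]: (10.02+8.13)/2 × 2 = 18.15
  Sum = 135.34 µg/mL·hr
Extrapolated tail: C_last / k_e = 8.13 / 0.107 = 75.981
AUC_0→∞ = 135.34 + 75.981 = 211.321 µg/mL·hr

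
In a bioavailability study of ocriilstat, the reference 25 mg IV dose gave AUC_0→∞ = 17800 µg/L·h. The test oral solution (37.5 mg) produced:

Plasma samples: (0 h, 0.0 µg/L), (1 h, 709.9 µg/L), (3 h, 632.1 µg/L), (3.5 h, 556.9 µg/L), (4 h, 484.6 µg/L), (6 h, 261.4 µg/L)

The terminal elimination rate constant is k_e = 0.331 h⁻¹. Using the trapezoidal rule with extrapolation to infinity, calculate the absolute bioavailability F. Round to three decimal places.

Trapezoidal AUC_0→6 (oral solution):
  [0→1]: (0.0+709.9)/2 × 1 = 354.95
  [1→3]: (709.9+632.1)/2 × 2 = 1342.0
  [3→3.5]: (632.1+556.9)/2 × 0.5 = 297.25
  [3.5→4]: (556.9+484.6)/2 × 0.5 = 260.375
  [4→6]: (484.6+261.4)/2 × 2 = 746.0
  Sum = 3000.575 µg/L·h
Tail: C_last/k_e = 261.4/0.331 = 789.728
AUC_0→∞ (oral solution) = 3000.575 + 789.728 = 3790.303 µg/L·h
F = (AUC_ev/D_ev)/(AUC_iv/D_iv) = (3790.303/37.5)/(17800/25) = 101.075/712 = 0.1420

F = 0.142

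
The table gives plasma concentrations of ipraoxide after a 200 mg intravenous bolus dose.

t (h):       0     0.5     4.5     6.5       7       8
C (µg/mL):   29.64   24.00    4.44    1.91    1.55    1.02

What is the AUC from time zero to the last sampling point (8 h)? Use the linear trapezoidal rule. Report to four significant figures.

AUC = 78.79 µg/mL·h

Trapezoidal AUC_0→8:
  [0→0.5]: (29.64+24.00)/2 × 0.5 = 13.41
  [0.5→4.5]: (24.00+4.44)/2 × 4 = 56.88
  [4.5→6.5]: (4.44+1.91)/2 × 2 = 6.35
  [6.5→7]: (1.91+1.55)/2 × 0.5 = 0.865
  [7→8]: (1.55+1.02)/2 × 1 = 1.285
  Sum = 78.79 µg/mL·h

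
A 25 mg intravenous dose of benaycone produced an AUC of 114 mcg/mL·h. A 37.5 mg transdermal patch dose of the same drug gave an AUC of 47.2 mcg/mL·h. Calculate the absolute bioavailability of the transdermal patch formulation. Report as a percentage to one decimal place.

F = (AUC_ev / D_ev) / (AUC_iv / D_iv)
  = (47.2/37.5) / (114/25)
  = 1.25867 / 4.56 = 0.2760
  = 27.60%

F = 27.6%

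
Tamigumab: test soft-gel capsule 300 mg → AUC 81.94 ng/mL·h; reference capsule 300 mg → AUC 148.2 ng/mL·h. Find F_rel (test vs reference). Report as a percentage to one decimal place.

F_rel = (AUC_test/D_test) / (AUC_ref/D_ref)
      = (81.94/300) / (148.2/300)
      = 0.273133 / 0.494 = 0.5529 = 55.29%

F_rel = 55.3%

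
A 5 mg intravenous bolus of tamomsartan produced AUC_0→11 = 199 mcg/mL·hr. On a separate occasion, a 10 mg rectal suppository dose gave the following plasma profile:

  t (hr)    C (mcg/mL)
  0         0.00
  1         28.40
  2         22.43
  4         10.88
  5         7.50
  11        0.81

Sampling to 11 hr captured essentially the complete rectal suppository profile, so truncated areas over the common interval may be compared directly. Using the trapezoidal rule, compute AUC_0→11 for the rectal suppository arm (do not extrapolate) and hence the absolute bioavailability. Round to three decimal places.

Trapezoidal AUC_0→11 (rectal suppository):
  [0→1]: (0.00+28.40)/2 × 1 = 14.2
  [1→2]: (28.40+22.43)/2 × 1 = 25.415
  [2→4]: (22.43+10.88)/2 × 2 = 33.31
  [4→5]: (10.88+7.50)/2 × 1 = 9.19
  [5→11]: (7.50+0.81)/2 × 6 = 24.93
  Sum = 107.045 mcg/mL·hr
F = (AUC_ev/D_ev)/(AUC_iv/D_iv) = (107.045/10)/(199/5) = 10.7045/39.8 = 0.2690

F = 0.269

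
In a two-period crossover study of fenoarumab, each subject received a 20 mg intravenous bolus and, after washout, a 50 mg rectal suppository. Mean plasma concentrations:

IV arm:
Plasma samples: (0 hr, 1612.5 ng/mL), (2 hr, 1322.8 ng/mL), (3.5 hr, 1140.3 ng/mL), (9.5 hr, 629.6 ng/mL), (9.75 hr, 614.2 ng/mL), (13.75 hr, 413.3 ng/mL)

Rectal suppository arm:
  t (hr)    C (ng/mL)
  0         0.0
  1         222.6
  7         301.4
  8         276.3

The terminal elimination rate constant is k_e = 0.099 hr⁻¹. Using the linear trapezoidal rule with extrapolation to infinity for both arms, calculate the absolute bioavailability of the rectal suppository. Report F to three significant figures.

Trapezoidal AUC_0→13.75 (IV):
  [0→2]: (1612.5+1322.8)/2 × 2 = 2935.3
  [2→3.5]: (1322.8+1140.3)/2 × 1.5 = 1847.325
  [3.5→9.5]: (1140.3+629.6)/2 × 6 = 5309.7
  [9.5→9.75]: (629.6+614.2)/2 × 0.25 = 155.475
  [9.75→13.75]: (614.2+413.3)/2 × 4 = 2055.0
  Sum = 12302.8 ng/mL·hr
IV tail: 413.3/0.099 = 4174.747; AUC_iv,0→∞ = 12302.8 + 4174.747 = 16477.547 ng/mL·hr
Trapezoidal AUC_0→8 (rectal suppository):
  [0→1]: (0.0+222.6)/2 × 1 = 111.3
  [1→7]: (222.6+301.4)/2 × 6 = 1572.0
  [7→8]: (301.4+276.3)/2 × 1 = 288.85
  Sum = 1972.15 ng/mL·hr
rectal suppository tail: 276.3/0.099 = 2790.909; AUC_ev,0→∞ = 1972.15 + 2790.909 = 4763.059 ng/mL·hr
F = (AUC_ev/D_ev)/(AUC_iv/D_iv) = (4763.059/50)/(16477.547/20) = 95.26118/823.87735 = 0.1156

F = 0.116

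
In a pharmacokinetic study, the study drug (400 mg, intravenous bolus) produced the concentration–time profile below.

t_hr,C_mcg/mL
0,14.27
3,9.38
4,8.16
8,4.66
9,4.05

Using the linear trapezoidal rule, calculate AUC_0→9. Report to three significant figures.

AUC = 74.2 mcg/mL·hr

Trapezoidal AUC_0→9:
  [0→3]: (14.27+9.38)/2 × 3 = 35.475
  [3→4]: (9.38+8.16)/2 × 1 = 8.77
  [4→8]: (8.16+4.66)/2 × 4 = 25.64
  [8→9]: (4.66+4.05)/2 × 1 = 4.355
  Sum = 74.24 mcg/mL·hr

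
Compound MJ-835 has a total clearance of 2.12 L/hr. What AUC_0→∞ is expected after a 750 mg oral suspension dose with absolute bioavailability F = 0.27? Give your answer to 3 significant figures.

AUC_0→∞ = F × Dose / CL
        = 0.27 × 750 / 2.12 = 95.5189 mg/L·hr

AUC = 95.5 mg/L·hr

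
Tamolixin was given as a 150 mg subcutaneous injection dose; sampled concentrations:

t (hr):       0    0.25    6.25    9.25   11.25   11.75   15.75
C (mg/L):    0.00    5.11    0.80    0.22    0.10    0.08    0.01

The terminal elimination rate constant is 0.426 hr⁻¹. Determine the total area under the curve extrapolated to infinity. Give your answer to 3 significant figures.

Trapezoidal AUC_0→15.75:
  [0→0.25]: (0.00+5.11)/2 × 0.25 = 0.63875
  [0.25→6.25]: (5.11+0.80)/2 × 6 = 17.73
  [6.25→9.25]: (0.80+0.22)/2 × 3 = 1.53
  [9.25→11.25]: (0.22+0.10)/2 × 2 = 0.32
  [11.25→11.75]: (0.10+0.08)/2 × 0.5 = 0.045
  [11.75→15.75]: (0.08+0.01)/2 × 4 = 0.18
  Sum = 20.44375 mg/L·hr
Extrapolated tail: C_last / k_e = 0.01 / 0.426 = 0.023
AUC_0→∞ = 20.44375 + 0.023 = 20.46675 mg/L·hr

AUC = 20.5 mg/L·hr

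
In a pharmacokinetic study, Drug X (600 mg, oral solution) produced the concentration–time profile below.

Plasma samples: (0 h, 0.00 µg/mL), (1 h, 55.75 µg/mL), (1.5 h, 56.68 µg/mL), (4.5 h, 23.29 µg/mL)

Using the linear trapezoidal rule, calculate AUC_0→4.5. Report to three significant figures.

AUC = 176 µg/mL·h

Trapezoidal AUC_0→4.5:
  [0→1]: (0.00+55.75)/2 × 1 = 27.875
  [1→1.5]: (55.75+56.68)/2 × 0.5 = 28.1075
  [1.5→4.5]: (56.68+23.29)/2 × 3 = 119.955
  Sum = 175.9375 µg/mL·h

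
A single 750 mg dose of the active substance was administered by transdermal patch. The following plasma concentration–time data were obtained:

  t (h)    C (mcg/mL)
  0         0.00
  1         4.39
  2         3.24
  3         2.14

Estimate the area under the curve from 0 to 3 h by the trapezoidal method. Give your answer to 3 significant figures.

Trapezoidal AUC_0→3:
  [0→1]: (0.00+4.39)/2 × 1 = 2.195
  [1→2]: (4.39+3.24)/2 × 1 = 3.815
  [2→3]: (3.24+2.14)/2 × 1 = 2.69
  Sum = 8.7 mcg/mL·h

AUC = 8.70 mcg/mL·h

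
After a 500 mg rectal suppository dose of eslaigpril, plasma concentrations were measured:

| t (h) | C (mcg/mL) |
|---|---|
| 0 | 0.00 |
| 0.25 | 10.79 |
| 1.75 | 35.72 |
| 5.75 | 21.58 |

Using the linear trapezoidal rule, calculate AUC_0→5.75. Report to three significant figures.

Trapezoidal AUC_0→5.75:
  [0→0.25]: (0.00+10.79)/2 × 0.25 = 1.34875
  [0.25→1.75]: (10.79+35.72)/2 × 1.5 = 34.8825
  [1.75→5.75]: (35.72+21.58)/2 × 4 = 114.6
  Sum = 150.83125 mcg/mL·h

AUC = 151 mcg/mL·h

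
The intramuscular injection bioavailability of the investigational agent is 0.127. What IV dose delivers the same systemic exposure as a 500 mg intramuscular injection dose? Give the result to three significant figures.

Systemic exposure from an extravascular dose = F × D_ev, so the equivalent IV dose is F × D_ev.
D_iv = F × D_ev = 0.127 × 500 = 63.5 mg

D_iv = 63.5 mg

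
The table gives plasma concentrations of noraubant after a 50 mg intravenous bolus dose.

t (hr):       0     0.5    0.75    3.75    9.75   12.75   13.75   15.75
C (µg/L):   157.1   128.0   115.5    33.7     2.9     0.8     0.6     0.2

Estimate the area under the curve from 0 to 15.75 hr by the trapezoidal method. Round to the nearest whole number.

AUC = 442 µg/L·hr

Trapezoidal AUC_0→15.75:
  [0→0.5]: (157.1+128.0)/2 × 0.5 = 71.275
  [0.5→0.75]: (128.0+115.5)/2 × 0.25 = 30.4375
  [0.75→3.75]: (115.5+33.7)/2 × 3 = 223.8
  [3.75→9.75]: (33.7+2.9)/2 × 6 = 109.8
  [9.75→12.75]: (2.9+0.8)/2 × 3 = 5.55
  [12.75→13.75]: (0.8+0.6)/2 × 1 = 0.7
  [13.75→15.75]: (0.6+0.2)/2 × 2 = 0.8
  Sum = 442.3625 µg/L·hr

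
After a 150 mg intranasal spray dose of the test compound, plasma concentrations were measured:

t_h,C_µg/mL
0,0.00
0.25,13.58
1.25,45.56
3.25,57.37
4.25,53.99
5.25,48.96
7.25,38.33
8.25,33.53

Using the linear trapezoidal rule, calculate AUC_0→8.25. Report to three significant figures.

AUC = 365 µg/mL·h

Trapezoidal AUC_0→8.25:
  [0→0.25]: (0.00+13.58)/2 × 0.25 = 1.6975
  [0.25→1.25]: (13.58+45.56)/2 × 1 = 29.57
  [1.25→3.25]: (45.56+57.37)/2 × 2 = 102.93
  [3.25→4.25]: (57.37+53.99)/2 × 1 = 55.68
  [4.25→5.25]: (53.99+48.96)/2 × 1 = 51.475
  [5.25→7.25]: (48.96+38.33)/2 × 2 = 87.29
  [7.25→8.25]: (38.33+33.53)/2 × 1 = 35.93
  Sum = 364.5725 µg/mL·h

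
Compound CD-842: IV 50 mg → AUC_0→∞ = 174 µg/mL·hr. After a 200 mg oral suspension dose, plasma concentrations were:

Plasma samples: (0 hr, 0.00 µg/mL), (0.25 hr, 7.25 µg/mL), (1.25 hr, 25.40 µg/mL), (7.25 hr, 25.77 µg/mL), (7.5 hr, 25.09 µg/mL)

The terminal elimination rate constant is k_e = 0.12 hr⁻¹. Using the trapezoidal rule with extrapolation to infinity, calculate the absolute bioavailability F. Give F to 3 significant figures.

Trapezoidal AUC_0→7.5 (oral suspension):
  [0→0.25]: (0.00+7.25)/2 × 0.25 = 0.90625
  [0.25→1.25]: (7.25+25.40)/2 × 1 = 16.325
  [1.25→7.25]: (25.40+25.77)/2 × 6 = 153.51
  [7.25→7.5]: (25.77+25.09)/2 × 0.25 = 6.3575
  Sum = 177.09875 µg/mL·hr
Tail: C_last/k_e = 25.09/0.12 = 209.083
AUC_0→∞ (oral suspension) = 177.09875 + 209.083 = 386.18175 µg/mL·hr
F = (AUC_ev/D_ev)/(AUC_iv/D_iv) = (386.18175/200)/(174/50) = 1.93091/3.48 = 0.5549

F = 0.555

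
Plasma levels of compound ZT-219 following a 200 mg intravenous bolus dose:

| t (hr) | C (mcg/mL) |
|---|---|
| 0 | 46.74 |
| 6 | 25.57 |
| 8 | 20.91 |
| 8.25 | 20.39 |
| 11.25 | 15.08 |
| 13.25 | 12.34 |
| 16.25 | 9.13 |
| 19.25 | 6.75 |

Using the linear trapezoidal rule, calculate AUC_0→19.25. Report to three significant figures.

Trapezoidal AUC_0→19.25:
  [0→6]: (46.74+25.57)/2 × 6 = 216.93
  [6→8]: (25.57+20.91)/2 × 2 = 46.48
  [8→8.25]: (20.91+20.39)/2 × 0.25 = 5.1625
  [8.25→11.25]: (20.39+15.08)/2 × 3 = 53.205
  [11.25→13.25]: (15.08+12.34)/2 × 2 = 27.42
  [13.25→16.25]: (12.34+9.13)/2 × 3 = 32.205
  [16.25→19.25]: (9.13+6.75)/2 × 3 = 23.82
  Sum = 405.2225 mcg/mL·hr

AUC = 405 mcg/mL·hr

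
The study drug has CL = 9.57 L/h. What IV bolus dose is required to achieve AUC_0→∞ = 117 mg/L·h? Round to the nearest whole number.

Dose = 1120 mg

Dose_iv = CL × AUC_0→∞
     = 9.57 × 117 = 1119.69 mg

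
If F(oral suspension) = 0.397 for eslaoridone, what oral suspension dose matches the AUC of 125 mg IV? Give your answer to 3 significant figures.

D_oral = 315 mg

For equal systemic exposure: F × D_ev = D_iv
D_ev = D_iv / F = 125 / 0.397 = 314.861 mg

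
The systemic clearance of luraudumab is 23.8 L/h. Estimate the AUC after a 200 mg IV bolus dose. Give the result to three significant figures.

AUC_0→∞ = Dose_iv / CL
        = 200 / 23.8 = 8.40336 mg/L·h

AUC = 8.40 mg/L·h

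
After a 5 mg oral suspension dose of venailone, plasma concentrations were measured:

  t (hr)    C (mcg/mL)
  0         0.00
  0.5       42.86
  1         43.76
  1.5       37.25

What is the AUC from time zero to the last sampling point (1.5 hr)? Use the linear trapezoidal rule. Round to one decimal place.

AUC = 52.6 mcg/mL·hr

Trapezoidal AUC_0→1.5:
  [0→0.5]: (0.00+42.86)/2 × 0.5 = 10.715
  [0.5→1]: (42.86+43.76)/2 × 0.5 = 21.655
  [1→1.5]: (43.76+37.25)/2 × 0.5 = 20.2525
  Sum = 52.6225 mcg/mL·hr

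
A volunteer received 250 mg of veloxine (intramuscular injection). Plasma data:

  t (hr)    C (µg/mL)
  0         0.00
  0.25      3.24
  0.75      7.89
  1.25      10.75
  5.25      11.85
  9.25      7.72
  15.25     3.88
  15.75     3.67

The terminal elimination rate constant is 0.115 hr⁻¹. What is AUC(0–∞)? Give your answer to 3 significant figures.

AUC = 161 µg/mL·hr

Trapezoidal AUC_0→15.75:
  [0→0.25]: (0.00+3.24)/2 × 0.25 = 0.405
  [0.25→0.75]: (3.24+7.89)/2 × 0.5 = 2.7825
  [0.75→1.25]: (7.89+10.75)/2 × 0.5 = 4.66
  [1.25→5.25]: (10.75+11.85)/2 × 4 = 45.2
  [5.25→9.25]: (11.85+7.72)/2 × 4 = 39.14
  [9.25→15.25]: (7.72+3.88)/2 × 6 = 34.8
  [15.25→15.75]: (3.88+3.67)/2 × 0.5 = 1.8875
  Sum = 128.875 µg/mL·hr
Extrapolated tail: C_last / k_e = 3.67 / 0.115 = 31.913
AUC_0→∞ = 128.875 + 31.913 = 160.788 µg/mL·hr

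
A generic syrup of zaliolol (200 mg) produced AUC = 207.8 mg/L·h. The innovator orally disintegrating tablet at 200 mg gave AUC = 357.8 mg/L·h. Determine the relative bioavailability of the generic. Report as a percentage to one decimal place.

F_rel = 58.1%

F_rel = (AUC_test/D_test) / (AUC_ref/D_ref)
      = (207.8/200) / (357.8/200)
      = 1.039 / 1.789 = 0.5808 = 58.08%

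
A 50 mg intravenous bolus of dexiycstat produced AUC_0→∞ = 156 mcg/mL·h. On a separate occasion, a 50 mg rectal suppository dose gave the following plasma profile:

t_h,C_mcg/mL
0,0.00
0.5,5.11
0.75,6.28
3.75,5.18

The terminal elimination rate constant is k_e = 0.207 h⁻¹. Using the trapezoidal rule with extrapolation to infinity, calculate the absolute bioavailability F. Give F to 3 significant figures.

F = 0.288

Trapezoidal AUC_0→3.75 (rectal suppository):
  [0→0.5]: (0.00+5.11)/2 × 0.5 = 1.2775
  [0.5→0.75]: (5.11+6.28)/2 × 0.25 = 1.42375
  [0.75→3.75]: (6.28+5.18)/2 × 3 = 17.19
  Sum = 19.89125 mcg/mL·h
Tail: C_last/k_e = 5.18/0.207 = 25.024
AUC_0→∞ (rectal suppository) = 19.89125 + 25.024 = 44.91525 mcg/mL·h
F = (AUC_ev/D_ev)/(AUC_iv/D_iv) = (44.91525/50)/(156/50) = 0.898305/3.12 = 0.2879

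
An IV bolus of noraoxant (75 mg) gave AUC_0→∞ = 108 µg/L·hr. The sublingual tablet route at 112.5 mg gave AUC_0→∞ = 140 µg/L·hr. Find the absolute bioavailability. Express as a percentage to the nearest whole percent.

F = (AUC_ev / D_ev) / (AUC_iv / D_iv)
  = (140/112.5) / (108/75)
  = 1.24444 / 1.44 = 0.8642
  = 86.42%

F = 86%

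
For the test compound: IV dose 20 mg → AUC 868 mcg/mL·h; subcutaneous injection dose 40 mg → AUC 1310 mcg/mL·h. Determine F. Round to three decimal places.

F = (AUC_ev / D_ev) / (AUC_iv / D_iv)
  = (1310/40) / (868/20)
  = 32.75 / 43.4 = 0.7546

F = 0.755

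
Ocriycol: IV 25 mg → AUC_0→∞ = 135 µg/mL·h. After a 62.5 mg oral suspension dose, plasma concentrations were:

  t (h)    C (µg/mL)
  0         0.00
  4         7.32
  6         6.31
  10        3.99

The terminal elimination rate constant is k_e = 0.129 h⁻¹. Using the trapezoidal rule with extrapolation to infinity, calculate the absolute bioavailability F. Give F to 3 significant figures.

F = 0.236

Trapezoidal AUC_0→10 (oral suspension):
  [0→4]: (0.00+7.32)/2 × 4 = 14.64
  [4→6]: (7.32+6.31)/2 × 2 = 13.63
  [6→10]: (6.31+3.99)/2 × 4 = 20.6
  Sum = 48.87 µg/mL·h
Tail: C_last/k_e = 3.99/0.129 = 30.930
AUC_0→∞ (oral suspension) = 48.87 + 30.930 = 79.8 µg/mL·h
F = (AUC_ev/D_ev)/(AUC_iv/D_iv) = (79.8/62.5)/(135/25) = 1.2768/5.4 = 0.2364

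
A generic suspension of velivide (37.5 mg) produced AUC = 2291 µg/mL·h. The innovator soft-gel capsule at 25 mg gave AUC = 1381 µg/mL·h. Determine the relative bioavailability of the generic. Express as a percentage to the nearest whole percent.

F_rel = (AUC_test/D_test) / (AUC_ref/D_ref)
      = (2291/37.5) / (1381/25)
      = 61.0933 / 55.24 = 1.1060 = 110.60%

F_rel = 111%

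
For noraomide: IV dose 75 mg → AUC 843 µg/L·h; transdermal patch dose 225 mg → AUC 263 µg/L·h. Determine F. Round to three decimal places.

F = (AUC_ev / D_ev) / (AUC_iv / D_iv)
  = (263/225) / (843/75)
  = 1.16889 / 11.24 = 0.1040

F = 0.104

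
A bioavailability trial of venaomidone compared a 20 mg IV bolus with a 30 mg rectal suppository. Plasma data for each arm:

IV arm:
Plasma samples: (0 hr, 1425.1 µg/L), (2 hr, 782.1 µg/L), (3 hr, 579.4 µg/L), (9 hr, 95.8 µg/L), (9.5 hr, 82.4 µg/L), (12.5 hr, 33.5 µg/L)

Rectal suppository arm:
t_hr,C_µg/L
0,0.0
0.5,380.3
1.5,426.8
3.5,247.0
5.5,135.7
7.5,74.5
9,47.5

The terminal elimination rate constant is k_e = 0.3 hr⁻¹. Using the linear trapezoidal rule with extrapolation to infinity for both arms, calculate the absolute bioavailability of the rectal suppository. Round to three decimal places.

Trapezoidal AUC_0→12.5 (IV):
  [0→2]: (1425.1+782.1)/2 × 2 = 2207.2
  [2→3]: (782.1+579.4)/2 × 1 = 680.75
  [3→9]: (579.4+95.8)/2 × 6 = 2025.6
  [9→9.5]: (95.8+82.4)/2 × 0.5 = 44.55
  [9.5→12.5]: (82.4+33.5)/2 × 3 = 173.85
  Sum = 5131.95 µg/L·hr
IV tail: 33.5/0.3 = 111.667; AUC_iv,0→∞ = 5131.95 + 111.667 = 5243.617 µg/L·hr
Trapezoidal AUC_0→9 (rectal suppository):
  [0→0.5]: (0.0+380.3)/2 × 0.5 = 95.075
  [0.5→1.5]: (380.3+426.8)/2 × 1 = 403.55
  [1.5→3.5]: (426.8+247.0)/2 × 2 = 673.8
  [3.5→5.5]: (247.0+135.7)/2 × 2 = 382.7
  [5.5→7.5]: (135.7+74.5)/2 × 2 = 210.2
  [7.5→9]: (74.5+47.5)/2 × 1.5 = 91.5
  Sum = 1856.825 µg/L·hr
rectal suppository tail: 47.5/0.3 = 158.333; AUC_ev,0→∞ = 1856.825 + 158.333 = 2015.158 µg/L·hr
F = (AUC_ev/D_ev)/(AUC_iv/D_iv) = (2015.158/30)/(5243.617/20) = 67.1719/262.18085 = 0.2562

F = 0.256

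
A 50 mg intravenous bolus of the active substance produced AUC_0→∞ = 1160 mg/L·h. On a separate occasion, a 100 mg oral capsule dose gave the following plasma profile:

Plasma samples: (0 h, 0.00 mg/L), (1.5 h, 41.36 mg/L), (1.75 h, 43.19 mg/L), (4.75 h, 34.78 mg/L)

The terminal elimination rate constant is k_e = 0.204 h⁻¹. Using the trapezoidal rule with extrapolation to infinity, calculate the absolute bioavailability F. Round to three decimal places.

Trapezoidal AUC_0→4.75 (oral capsule):
  [0→1.5]: (0.00+41.36)/2 × 1.5 = 31.02
  [1.5→1.75]: (41.36+43.19)/2 × 0.25 = 10.56875
  [1.75→4.75]: (43.19+34.78)/2 × 3 = 116.955
  Sum = 158.54375 mg/L·h
Tail: C_last/k_e = 34.78/0.204 = 170.490
AUC_0→∞ (oral capsule) = 158.54375 + 170.490 = 329.03375 mg/L·h
F = (AUC_ev/D_ev)/(AUC_iv/D_iv) = (329.03375/100)/(1160/50) = 3.2903375/23.2 = 0.1418

F = 0.142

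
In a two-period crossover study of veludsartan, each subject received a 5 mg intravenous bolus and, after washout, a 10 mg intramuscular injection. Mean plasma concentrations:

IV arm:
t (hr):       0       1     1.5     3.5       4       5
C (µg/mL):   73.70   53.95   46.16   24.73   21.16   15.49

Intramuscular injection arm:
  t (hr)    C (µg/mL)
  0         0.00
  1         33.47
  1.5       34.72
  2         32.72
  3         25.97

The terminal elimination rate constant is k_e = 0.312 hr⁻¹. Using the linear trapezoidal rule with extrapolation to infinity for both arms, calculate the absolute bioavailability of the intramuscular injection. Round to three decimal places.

F = 0.341

Trapezoidal AUC_0→5 (IV):
  [0→1]: (73.70+53.95)/2 × 1 = 63.825
  [1→1.5]: (53.95+46.16)/2 × 0.5 = 25.0275
  [1.5→3.5]: (46.16+24.73)/2 × 2 = 70.89
  [3.5→4]: (24.73+21.16)/2 × 0.5 = 11.4725
  [4→5]: (21.16+15.49)/2 × 1 = 18.325
  Sum = 189.54 µg/mL·hr
IV tail: 15.49/0.312 = 49.647; AUC_iv,0→∞ = 189.54 + 49.647 = 239.187 µg/mL·hr
Trapezoidal AUC_0→3 (intramuscular injection):
  [0→1]: (0.00+33.47)/2 × 1 = 16.735
  [1→1.5]: (33.47+34.72)/2 × 0.5 = 17.0475
  [1.5→2]: (34.72+32.72)/2 × 0.5 = 16.86
  [2→3]: (32.72+25.97)/2 × 1 = 29.345
  Sum = 79.9875 µg/mL·hr
intramuscular injection tail: 25.97/0.312 = 83.237; AUC_ev,0→∞ = 79.9875 + 83.237 = 163.2245 µg/mL·hr
F = (AUC_ev/D_ev)/(AUC_iv/D_iv) = (163.2245/10)/(239.187/5) = 16.32245/47.8374 = 0.3412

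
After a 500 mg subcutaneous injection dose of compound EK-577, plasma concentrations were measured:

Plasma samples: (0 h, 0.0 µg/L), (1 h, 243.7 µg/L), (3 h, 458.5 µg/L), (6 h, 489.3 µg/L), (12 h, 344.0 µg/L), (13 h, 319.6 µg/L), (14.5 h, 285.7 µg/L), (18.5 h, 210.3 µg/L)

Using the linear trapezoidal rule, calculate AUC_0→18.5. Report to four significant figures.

AUC = 6523 µg/L·h

Trapezoidal AUC_0→18.5:
  [0→1]: (0.0+243.7)/2 × 1 = 121.85
  [1→3]: (243.7+458.5)/2 × 2 = 702.2
  [3→6]: (458.5+489.3)/2 × 3 = 1421.7
  [6→12]: (489.3+344.0)/2 × 6 = 2499.9
  [12→13]: (344.0+319.6)/2 × 1 = 331.8
  [13→14.5]: (319.6+285.7)/2 × 1.5 = 453.975
  [14.5→18.5]: (285.7+210.3)/2 × 4 = 992.0
  Sum = 6523.425 µg/L·h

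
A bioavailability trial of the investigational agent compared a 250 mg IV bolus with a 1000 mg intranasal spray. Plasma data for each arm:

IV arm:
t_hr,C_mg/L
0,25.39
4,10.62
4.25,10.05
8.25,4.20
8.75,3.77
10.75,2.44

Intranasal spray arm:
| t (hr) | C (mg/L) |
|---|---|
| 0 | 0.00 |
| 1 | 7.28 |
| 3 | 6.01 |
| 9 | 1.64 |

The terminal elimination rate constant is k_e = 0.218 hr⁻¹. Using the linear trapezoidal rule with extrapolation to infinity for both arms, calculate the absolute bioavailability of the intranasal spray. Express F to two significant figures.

F = 0.097

Trapezoidal AUC_0→10.75 (IV):
  [0→4]: (25.39+10.62)/2 × 4 = 72.02
  [4→4.25]: (10.62+10.05)/2 × 0.25 = 2.58375
  [4.25→8.25]: (10.05+4.20)/2 × 4 = 28.5
  [8.25→8.75]: (4.20+3.77)/2 × 0.5 = 1.9925
  [8.75→10.75]: (3.77+2.44)/2 × 2 = 6.21
  Sum = 111.30625 mg/L·hr
IV tail: 2.44/0.218 = 11.193; AUC_iv,0→∞ = 111.30625 + 11.193 = 122.49925 mg/L·hr
Trapezoidal AUC_0→9 (intranasal spray):
  [0→1]: (0.00+7.28)/2 × 1 = 3.64
  [1→3]: (7.28+6.01)/2 × 2 = 13.29
  [3→9]: (6.01+1.64)/2 × 6 = 22.95
  Sum = 39.88 mg/L·hr
intranasal spray tail: 1.64/0.218 = 7.523; AUC_ev,0→∞ = 39.88 + 7.523 = 47.403 mg/L·hr
F = (AUC_ev/D_ev)/(AUC_iv/D_iv) = (47.403/1000)/(122.49925/250) = 0.047403/0.489997 = 0.0967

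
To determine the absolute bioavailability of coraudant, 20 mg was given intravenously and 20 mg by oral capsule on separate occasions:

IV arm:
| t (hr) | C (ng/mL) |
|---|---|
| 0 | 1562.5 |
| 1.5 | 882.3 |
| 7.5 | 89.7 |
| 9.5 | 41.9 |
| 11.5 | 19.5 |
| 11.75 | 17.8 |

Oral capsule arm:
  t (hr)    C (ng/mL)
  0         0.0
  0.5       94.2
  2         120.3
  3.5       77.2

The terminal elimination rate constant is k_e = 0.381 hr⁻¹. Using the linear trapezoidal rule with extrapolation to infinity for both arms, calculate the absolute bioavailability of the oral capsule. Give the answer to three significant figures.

Trapezoidal AUC_0→11.75 (IV):
  [0→1.5]: (1562.5+882.3)/2 × 1.5 = 1833.6
  [1.5→7.5]: (882.3+89.7)/2 × 6 = 2916.0
  [7.5→9.5]: (89.7+41.9)/2 × 2 = 131.6
  [9.5→11.5]: (41.9+19.5)/2 × 2 = 61.4
  [11.5→11.75]: (19.5+17.8)/2 × 0.25 = 4.6625
  Sum = 4947.2625 ng/mL·hr
IV tail: 17.8/0.381 = 46.719; AUC_iv,0→∞ = 4947.2625 + 46.719 = 4993.9815 ng/mL·hr
Trapezoidal AUC_0→3.5 (oral capsule):
  [0→0.5]: (0.0+94.2)/2 × 0.5 = 23.55
  [0.5→2]: (94.2+120.3)/2 × 1.5 = 160.875
  [2→3.5]: (120.3+77.2)/2 × 1.5 = 148.125
  Sum = 332.55 ng/mL·hr
oral capsule tail: 77.2/0.381 = 202.625; AUC_ev,0→∞ = 332.55 + 202.625 = 535.175 ng/mL·hr
F = (AUC_ev/D_ev)/(AUC_iv/D_iv) = (535.175/20)/(4993.9815/20) = 26.75875/249.699 = 0.1072

F = 0.107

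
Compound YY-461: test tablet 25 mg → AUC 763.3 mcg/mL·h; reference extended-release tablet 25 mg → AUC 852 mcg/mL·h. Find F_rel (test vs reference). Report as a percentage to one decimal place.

F_rel = 89.6%

F_rel = (AUC_test/D_test) / (AUC_ref/D_ref)
      = (763.3/25) / (852/25)
      = 30.532 / 34.08 = 0.8959 = 89.59%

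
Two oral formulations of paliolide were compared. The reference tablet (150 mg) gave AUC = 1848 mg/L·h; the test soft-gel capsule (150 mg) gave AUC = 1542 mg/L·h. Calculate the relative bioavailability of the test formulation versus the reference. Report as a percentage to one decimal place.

F_rel = (AUC_test/D_test) / (AUC_ref/D_ref)
      = (1542/150) / (1848/150)
      = 10.28 / 12.32 = 0.8344 = 83.44%

F_rel = 83.4%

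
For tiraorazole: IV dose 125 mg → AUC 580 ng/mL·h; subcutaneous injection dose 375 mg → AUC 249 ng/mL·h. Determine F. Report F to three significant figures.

F = (AUC_ev / D_ev) / (AUC_iv / D_iv)
  = (249/375) / (580/125)
  = 0.664 / 4.64 = 0.1431

F = 0.143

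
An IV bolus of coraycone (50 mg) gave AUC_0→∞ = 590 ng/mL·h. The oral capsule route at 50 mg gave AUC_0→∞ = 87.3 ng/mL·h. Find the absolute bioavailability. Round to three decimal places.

F = (AUC_ev / D_ev) / (AUC_iv / D_iv)
  = (87.3/50) / (590/50)
  = 1.746 / 11.8 = 0.1480

F = 0.148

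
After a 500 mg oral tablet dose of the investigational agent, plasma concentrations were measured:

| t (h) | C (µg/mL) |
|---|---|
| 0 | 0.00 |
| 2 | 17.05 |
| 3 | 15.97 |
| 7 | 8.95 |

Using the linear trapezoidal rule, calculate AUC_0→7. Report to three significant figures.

Trapezoidal AUC_0→7:
  [0→2]: (0.00+17.05)/2 × 2 = 17.05
  [2→3]: (17.05+15.97)/2 × 1 = 16.51
  [3→7]: (15.97+8.95)/2 × 4 = 49.84
  Sum = 83.4 µg/mL·h

AUC = 83.4 µg/mL·h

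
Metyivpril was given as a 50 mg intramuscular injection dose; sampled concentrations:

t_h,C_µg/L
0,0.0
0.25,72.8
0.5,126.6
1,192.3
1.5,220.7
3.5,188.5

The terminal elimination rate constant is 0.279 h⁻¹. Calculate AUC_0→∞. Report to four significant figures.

Trapezoidal AUC_0→3.5:
  [0→0.25]: (0.0+72.8)/2 × 0.25 = 9.1
  [0.25→0.5]: (72.8+126.6)/2 × 0.25 = 24.925
  [0.5→1]: (126.6+192.3)/2 × 0.5 = 79.725
  [1→1.5]: (192.3+220.7)/2 × 0.5 = 103.25
  [1.5→3.5]: (220.7+188.5)/2 × 2 = 409.2
  Sum = 626.2 µg/L·h
Extrapolated tail: C_last / k_e = 188.5 / 0.279 = 675.627
AUC_0→∞ = 626.2 + 675.627 = 1301.827 µg/L·h

AUC = 1302 µg/L·h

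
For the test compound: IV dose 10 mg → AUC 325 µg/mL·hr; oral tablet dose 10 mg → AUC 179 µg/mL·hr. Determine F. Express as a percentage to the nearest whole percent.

F = 55%

F = (AUC_ev / D_ev) / (AUC_iv / D_iv)
  = (179/10) / (325/10)
  = 17.9 / 32.5 = 0.5508
  = 55.08%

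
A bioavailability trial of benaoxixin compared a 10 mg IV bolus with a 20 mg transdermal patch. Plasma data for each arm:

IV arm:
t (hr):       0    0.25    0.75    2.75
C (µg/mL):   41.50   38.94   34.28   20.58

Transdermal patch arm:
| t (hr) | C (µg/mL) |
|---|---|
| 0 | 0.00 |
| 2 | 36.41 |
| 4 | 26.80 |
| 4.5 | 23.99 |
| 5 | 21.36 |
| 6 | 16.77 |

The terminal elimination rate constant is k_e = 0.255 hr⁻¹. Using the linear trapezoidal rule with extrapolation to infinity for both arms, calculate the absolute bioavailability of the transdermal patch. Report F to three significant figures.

Trapezoidal AUC_0→2.75 (IV):
  [0→0.25]: (41.50+38.94)/2 × 0.25 = 10.055
  [0.25→0.75]: (38.94+34.28)/2 × 0.5 = 18.305
  [0.75→2.75]: (34.28+20.58)/2 × 2 = 54.86
  Sum = 83.22 µg/mL·hr
IV tail: 20.58/0.255 = 80.706; AUC_iv,0→∞ = 83.22 + 80.706 = 163.926 µg/mL·hr
Trapezoidal AUC_0→6 (transdermal patch):
  [0→2]: (0.00+36.41)/2 × 2 = 36.41
  [2→4]: (36.41+26.80)/2 × 2 = 63.21
  [4→4.5]: (26.80+23.99)/2 × 0.5 = 12.6975
  [4.5→5]: (23.99+21.36)/2 × 0.5 = 11.3375
  [5→6]: (21.36+16.77)/2 × 1 = 19.065
  Sum = 142.72 µg/mL·hr
transdermal patch tail: 16.77/0.255 = 65.765; AUC_ev,0→∞ = 142.72 + 65.765 = 208.485 µg/mL·hr
F = (AUC_ev/D_ev)/(AUC_iv/D_iv) = (208.485/20)/(163.926/10) = 10.42425/16.3926 = 0.6359

F = 0.636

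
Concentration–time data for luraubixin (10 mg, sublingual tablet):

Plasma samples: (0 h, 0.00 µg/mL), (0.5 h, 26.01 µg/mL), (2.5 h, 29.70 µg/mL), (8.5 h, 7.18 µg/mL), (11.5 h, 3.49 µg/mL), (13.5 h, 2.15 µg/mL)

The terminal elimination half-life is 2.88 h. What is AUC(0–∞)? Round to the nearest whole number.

AUC = 203 µg/mL·h

Trapezoidal AUC_0→13.5:
  [0→0.5]: (0.00+26.01)/2 × 0.5 = 6.5025
  [0.5→2.5]: (26.01+29.70)/2 × 2 = 55.71
  [2.5→8.5]: (29.70+7.18)/2 × 6 = 110.64
  [8.5→11.5]: (7.18+3.49)/2 × 3 = 16.005
  [11.5→13.5]: (3.49+2.15)/2 × 2 = 5.64
  Sum = 194.4975 µg/mL·h
k_e = ln2 / t½ = 0.693147 / 2.88 = 0.2407 h^-1
Extrapolated tail: C_last / k_e = 2.15 / 0.2407 = 8.932
AUC_0→∞ = 194.4975 + 8.932 = 203.4295 µg/mL·h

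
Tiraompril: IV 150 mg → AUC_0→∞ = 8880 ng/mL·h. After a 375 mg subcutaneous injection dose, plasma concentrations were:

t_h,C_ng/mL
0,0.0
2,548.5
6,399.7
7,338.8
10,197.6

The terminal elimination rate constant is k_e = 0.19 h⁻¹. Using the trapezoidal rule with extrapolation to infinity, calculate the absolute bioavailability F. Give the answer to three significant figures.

Trapezoidal AUC_0→10 (subcutaneous injection):
  [0→2]: (0.0+548.5)/2 × 2 = 548.5
  [2→6]: (548.5+399.7)/2 × 4 = 1896.4
  [6→7]: (399.7+338.8)/2 × 1 = 369.25
  [7→10]: (338.8+197.6)/2 × 3 = 804.6
  Sum = 3618.75 ng/mL·h
Tail: C_last/k_e = 197.6/0.19 = 1040.000
AUC_0→∞ (subcutaneous injection) = 3618.75 + 1040.000 = 4658.75 ng/mL·h
F = (AUC_ev/D_ev)/(AUC_iv/D_iv) = (4658.75/375)/(8880/150) = 12.4233/59.2 = 0.2099

F = 0.210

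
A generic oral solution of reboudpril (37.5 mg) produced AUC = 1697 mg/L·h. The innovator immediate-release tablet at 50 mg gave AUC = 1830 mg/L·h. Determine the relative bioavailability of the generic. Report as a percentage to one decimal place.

F_rel = (AUC_test/D_test) / (AUC_ref/D_ref)
      = (1697/37.5) / (1830/50)
      = 45.2533 / 36.6 = 1.2364 = 123.64%

F_rel = 123.6%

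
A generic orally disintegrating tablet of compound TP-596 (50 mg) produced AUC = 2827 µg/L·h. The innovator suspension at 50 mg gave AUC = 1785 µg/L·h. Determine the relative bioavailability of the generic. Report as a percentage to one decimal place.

F_rel = (AUC_test/D_test) / (AUC_ref/D_ref)
      = (2827/50) / (1785/50)
      = 56.54 / 35.7 = 1.5838 = 158.38%

F_rel = 158.4%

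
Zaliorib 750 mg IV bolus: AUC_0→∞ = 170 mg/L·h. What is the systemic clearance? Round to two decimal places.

CL = Dose_iv / AUC_0→∞
   = 750 / 170 = 4.41176 L/h

CL = 4.41 L/h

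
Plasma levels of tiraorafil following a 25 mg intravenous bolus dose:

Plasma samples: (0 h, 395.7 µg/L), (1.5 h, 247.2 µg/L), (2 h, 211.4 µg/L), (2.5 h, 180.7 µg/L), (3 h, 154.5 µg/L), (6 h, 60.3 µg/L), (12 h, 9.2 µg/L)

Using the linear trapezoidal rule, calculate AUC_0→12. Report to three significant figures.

AUC = 1310 µg/L·h

Trapezoidal AUC_0→12:
  [0→1.5]: (395.7+247.2)/2 × 1.5 = 482.175
  [1.5→2]: (247.2+211.4)/2 × 0.5 = 114.65
  [2→2.5]: (211.4+180.7)/2 × 0.5 = 98.025
  [2.5→3]: (180.7+154.5)/2 × 0.5 = 83.8
  [3→6]: (154.5+60.3)/2 × 3 = 322.2
  [6→12]: (60.3+9.2)/2 × 6 = 208.5
  Sum = 1309.35 µg/L·h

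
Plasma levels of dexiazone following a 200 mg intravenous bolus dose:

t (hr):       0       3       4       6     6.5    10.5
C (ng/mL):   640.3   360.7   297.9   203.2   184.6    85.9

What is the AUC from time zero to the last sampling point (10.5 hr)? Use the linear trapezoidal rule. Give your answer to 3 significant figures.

Trapezoidal AUC_0→10.5:
  [0→3]: (640.3+360.7)/2 × 3 = 1501.5
  [3→4]: (360.7+297.9)/2 × 1 = 329.3
  [4→6]: (297.9+203.2)/2 × 2 = 501.1
  [6→6.5]: (203.2+184.6)/2 × 0.5 = 96.95
  [6.5→10.5]: (184.6+85.9)/2 × 4 = 541.0
  Sum = 2969.85 ng/mL·hr

AUC = 2970 ng/mL·hr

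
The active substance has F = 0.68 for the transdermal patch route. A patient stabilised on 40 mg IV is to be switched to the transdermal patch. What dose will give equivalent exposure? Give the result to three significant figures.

For equal systemic exposure: F × D_ev = D_iv
D_ev = D_iv / F = 40 / 0.68 = 58.8235 mg

D_transdermal = 58.8 mg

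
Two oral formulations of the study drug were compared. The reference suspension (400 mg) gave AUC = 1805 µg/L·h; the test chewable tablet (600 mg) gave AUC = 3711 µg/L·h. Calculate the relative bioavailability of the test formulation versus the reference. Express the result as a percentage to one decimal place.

F_rel = (AUC_test/D_test) / (AUC_ref/D_ref)
      = (3711/600) / (1805/400)
      = 6.185 / 4.5125 = 1.3706 = 137.06%

F_rel = 137.1%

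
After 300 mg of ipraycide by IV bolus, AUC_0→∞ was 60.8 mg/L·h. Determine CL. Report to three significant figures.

CL = 4.93 L/h

CL = Dose_iv / AUC_0→∞
   = 300 / 60.8 = 4.93421 L/h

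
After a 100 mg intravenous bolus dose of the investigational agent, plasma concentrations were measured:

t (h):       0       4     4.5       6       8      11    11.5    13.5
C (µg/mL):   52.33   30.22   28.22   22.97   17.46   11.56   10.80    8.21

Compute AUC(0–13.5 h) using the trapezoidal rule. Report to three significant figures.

Trapezoidal AUC_0→13.5:
  [0→4]: (52.33+30.22)/2 × 4 = 165.1
  [4→4.5]: (30.22+28.22)/2 × 0.5 = 14.61
  [4.5→6]: (28.22+22.97)/2 × 1.5 = 38.3925
  [6→8]: (22.97+17.46)/2 × 2 = 40.43
  [8→11]: (17.46+11.56)/2 × 3 = 43.53
  [11→11.5]: (11.56+10.80)/2 × 0.5 = 5.59
  [11.5→13.5]: (10.80+8.21)/2 × 2 = 19.01
  Sum = 326.6625 µg/mL·h

AUC = 327 µg/mL·h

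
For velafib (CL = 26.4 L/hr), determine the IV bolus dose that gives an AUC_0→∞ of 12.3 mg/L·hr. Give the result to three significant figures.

Dose_iv = CL × AUC_0→∞
     = 26.4 × 12.3 = 324.72 mg

Dose = 325 mg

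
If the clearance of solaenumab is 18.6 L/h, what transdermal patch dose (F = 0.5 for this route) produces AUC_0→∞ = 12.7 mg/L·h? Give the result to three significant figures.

Dose = CL × AUC_0→∞ / F
     = 18.6 × 12.7 / 0.5 = 472.44 mg

Dose = 472 mg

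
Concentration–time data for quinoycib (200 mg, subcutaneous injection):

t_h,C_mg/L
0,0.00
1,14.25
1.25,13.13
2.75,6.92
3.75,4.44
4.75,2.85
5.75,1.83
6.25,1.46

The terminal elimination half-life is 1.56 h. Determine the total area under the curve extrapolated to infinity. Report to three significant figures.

AUC = 41.4 mg/L·h

Trapezoidal AUC_0→6.25:
  [0→1]: (0.00+14.25)/2 × 1 = 7.125
  [1→1.25]: (14.25+13.13)/2 × 0.25 = 3.4225
  [1.25→2.75]: (13.13+6.92)/2 × 1.5 = 15.0375
  [2.75→3.75]: (6.92+4.44)/2 × 1 = 5.68
  [3.75→4.75]: (4.44+2.85)/2 × 1 = 3.645
  [4.75→5.75]: (2.85+1.83)/2 × 1 = 2.34
  [5.75→6.25]: (1.83+1.46)/2 × 0.5 = 0.8225
  Sum = 38.0725 mg/L·h
k_e = ln2 / t½ = 0.693147 / 1.56 = 0.4443 h^-1
Extrapolated tail: C_last / k_e = 1.46 / 0.4443 = 3.286
AUC_0→∞ = 38.0725 + 3.286 = 41.3585 mg/L·h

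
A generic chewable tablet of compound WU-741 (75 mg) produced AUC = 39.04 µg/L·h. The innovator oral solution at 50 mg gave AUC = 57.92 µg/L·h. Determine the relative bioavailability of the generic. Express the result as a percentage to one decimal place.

F_rel = (AUC_test/D_test) / (AUC_ref/D_ref)
      = (39.04/75) / (57.92/50)
      = 0.520533 / 1.1584 = 0.4494 = 44.94%

F_rel = 44.9%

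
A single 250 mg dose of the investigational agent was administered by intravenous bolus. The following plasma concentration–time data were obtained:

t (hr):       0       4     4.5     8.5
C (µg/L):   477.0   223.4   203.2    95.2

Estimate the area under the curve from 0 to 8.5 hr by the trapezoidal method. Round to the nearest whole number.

AUC = 2104 µg/L·hr

Trapezoidal AUC_0→8.5:
  [0→4]: (477.0+223.4)/2 × 4 = 1400.8
  [4→4.5]: (223.4+203.2)/2 × 0.5 = 106.65
  [4.5→8.5]: (203.2+95.2)/2 × 4 = 596.8
  Sum = 2104.25 µg/L·hr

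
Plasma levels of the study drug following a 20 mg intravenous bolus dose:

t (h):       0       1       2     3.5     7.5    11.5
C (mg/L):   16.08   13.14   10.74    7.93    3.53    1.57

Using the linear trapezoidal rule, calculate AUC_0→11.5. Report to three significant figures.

AUC = 73.7 mg/L·h

Trapezoidal AUC_0→11.5:
  [0→1]: (16.08+13.14)/2 × 1 = 14.61
  [1→2]: (13.14+10.74)/2 × 1 = 11.94
  [2→3.5]: (10.74+7.93)/2 × 1.5 = 14.0025
  [3.5→7.5]: (7.93+3.53)/2 × 4 = 22.92
  [7.5→11.5]: (3.53+1.57)/2 × 4 = 10.2
  Sum = 73.6725 mg/L·h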